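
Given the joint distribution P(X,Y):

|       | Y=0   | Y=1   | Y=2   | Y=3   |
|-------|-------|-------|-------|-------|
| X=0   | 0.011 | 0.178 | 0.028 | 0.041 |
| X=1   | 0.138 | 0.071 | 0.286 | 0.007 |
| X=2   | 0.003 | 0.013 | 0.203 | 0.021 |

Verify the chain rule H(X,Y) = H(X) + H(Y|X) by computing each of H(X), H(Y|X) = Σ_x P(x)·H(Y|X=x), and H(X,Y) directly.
H(X) = 1.4975 bits, H(Y|X) = 1.2731 bits, H(X,Y) = 2.7706 bits

Marginal of X (row sums):
  P(X=0) = 0.011 + 0.178 + 0.028 + 0.041 = 0.258
  P(X=1) = 0.138 + 0.071 + 0.286 + 0.007 = 0.502
  P(X=2) = 0.003 + 0.013 + 0.203 + 0.021 = 0.240
H(X) = -[0.258·log₂(0.258) + 0.502·log₂(0.502) + 0.240·log₂(0.240)]
  = 0.50428 + 0.49911 + 0.49413 = 1.4975 bits

H(Y|X) = Σ_x P(x)·H(Y|X=x):
  X=0: P(X=0) = 0.258, P(Y|X=0) = (11/258, 89/129, 14/129, 41/258) → H(Y|X=0) = 1.33293
  X=1: P(X=1) = 0.502, P(Y|X=1) = (69/251, 71/502, 143/251, 7/502) → H(Y|X=1) = 1.45963
  X=2: P(X=2) = 0.240, P(Y|X=2) = (1/80, 13/240, 203/240, 7/80) → H(Y|X=2) = 0.81871
H(Y|X) = 0.258·1.33293 + 0.502·1.45963 + 0.240·0.81871 = 1.2731 bits

H(X,Y) = -Σ_{x,y} P(x,y) log₂ P(x,y). Per-cell terms -P(x,y)·log₂P(x,y):
  X=0: 0.07157, 0.44323, 0.14444, 0.18894
  X=1: 0.39430, 0.27094, 0.51649, 0.05011
  X=2: 0.02514, 0.08145, 0.46699, 0.11704
Sum of the 12 terms: H(X,Y) = 2.7706 bits

Chain rule check:
  H(X) + H(Y|X) = 1.4975 + 1.2731 = 2.7706 bits
  H(X,Y) = 2.7706 bits
✓ Chain rule verified.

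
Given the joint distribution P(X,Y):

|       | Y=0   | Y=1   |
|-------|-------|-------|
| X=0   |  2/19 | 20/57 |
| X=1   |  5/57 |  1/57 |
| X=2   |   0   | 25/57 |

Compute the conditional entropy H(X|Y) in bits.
1.0962 bits

H(X|Y) = H(X,Y) - H(Y)

H(X,Y) = -Σ_{x,y} P(x,y) log₂ P(x,y). Per-cell terms -P(x,y)·log₂P(x,y):
  X=0: 0.34189, 0.53016
  X=1: 0.30798, 0.10233
  X=2: 0.00000, 0.52151
  (cells with P = 0 contribute 0)
Sum of the 6 terms: H(X,Y) = 1.8039 bits

Marginal of Y (column sums):
  P(Y=0) = 2/19 + 5/57 + 0 = 11/57
  P(Y=1) = 20/57 + 1/57 + 25/57 = 46/57
H(Y) = -[(11/57)·log₂(11/57) + (46/57)·log₂(46/57)]
  = 0.45804 + 0.24963 = 0.7077 bits

H(X|Y) = H(X,Y) - H(Y) = 1.8039 - 0.7077 = 1.0962 bits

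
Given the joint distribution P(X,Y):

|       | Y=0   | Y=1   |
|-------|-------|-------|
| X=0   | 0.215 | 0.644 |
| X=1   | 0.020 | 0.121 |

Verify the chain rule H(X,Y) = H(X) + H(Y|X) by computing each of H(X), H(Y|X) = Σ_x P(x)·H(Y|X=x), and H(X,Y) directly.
H(X) = 0.5869 bits, H(Y|X) = 0.7803 bits, H(X,Y) = 1.3672 bits

Marginal of X (row sums):
  P(X=0) = 0.215 + 0.644 = 0.859
  P(X=1) = 0.020 + 0.121 = 0.141
H(X) = -[0.859·log₂(0.859) + 0.141·log₂(0.141)]
  = 0.188353 + 0.398499 = 0.5869 bits

H(Y|X) = Σ_x P(x)·H(Y|X=x):
  X=0: P(X=0) = 0.859, P(Y|X=0) = (215/859, 644/859) → H(Y|X=0) = 0.811739
  X=1: P(X=1) = 0.141, P(Y|X=1) = (20/141, 121/141) → H(Y|X=1) = 0.589048
H(Y|X) = 0.859·0.811739 + 0.141·0.589048 = 0.7803 bits

H(X,Y) = -Σ_{x,y} P(x,y) log₂ P(x,y). Per-cell terms -P(x,y)·log₂P(x,y):
  X=0: 0.476782, 0.408855
  X=1: 0.112877, 0.368677
Sum of the 4 terms: H(X,Y) = 1.3672 bits

Chain rule check:
  H(X) + H(Y|X) = 0.5869 + 0.7803 = 1.3672 bits
  H(X,Y) = 1.3672 bits
✓ Chain rule verified.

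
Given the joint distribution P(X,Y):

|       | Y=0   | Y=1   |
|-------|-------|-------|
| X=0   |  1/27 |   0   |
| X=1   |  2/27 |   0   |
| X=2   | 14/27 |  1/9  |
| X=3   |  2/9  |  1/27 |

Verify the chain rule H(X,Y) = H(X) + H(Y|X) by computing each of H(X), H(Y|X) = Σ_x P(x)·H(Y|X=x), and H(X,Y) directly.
H(X) = 1.3794 bits, H(Y|X) = 0.5767 bits, H(X,Y) = 1.9561 bits

Marginal of X (row sums):
  P(X=0) = 1/27 + 0 = 1/27
  P(X=1) = 2/27 + 0 = 2/27
  P(X=2) = 14/27 + 1/9 = 17/27
  P(X=3) = 2/9 + 1/27 = 7/27
H(X) = -[(1/27)·log₂(1/27) + (2/27)·log₂(2/27) + (17/27)·log₂(17/27) + (7/27)·log₂(7/27)]
  = 0.17611 + 0.27814 + 0.42023 + 0.50492 = 1.3794 bits

H(Y|X) = Σ_x P(x)·H(Y|X=x):
  X=0: P(X=0) = 1/27, P(Y|X=0) = (1, 0) → H(Y|X=0) = 0.00000
  X=1: P(X=1) = 2/27, P(Y|X=1) = (1, 0) → H(Y|X=1) = 0.00000
  X=2: P(X=2) = 17/27, P(Y|X=2) = (14/17, 3/17) → H(Y|X=2) = 0.67229
  X=3: P(X=3) = 7/27, P(Y|X=3) = (6/7, 1/7) → H(Y|X=3) = 0.59167
H(Y|X) = (1/27)·0.00000 + (2/27)·0.00000 + (17/27)·0.67229 + (7/27)·0.59167 = 0.5767 bits

H(X,Y) = -Σ_{x,y} P(x,y) log₂ P(x,y). Per-cell terms -P(x,y)·log₂P(x,y):
  X=0: 0.17611, 0.00000
  X=1: 0.27814, 0.00000
  X=2: 0.49131, 0.35221
  X=3: 0.48221, 0.17611
  (cells with P = 0 contribute 0)
Sum of the 8 terms: H(X,Y) = 1.9561 bits

Chain rule check:
  H(X) + H(Y|X) = 1.3794 + 0.5767 = 1.9561 bits
  H(X,Y) = 1.9561 bits
✓ Chain rule verified.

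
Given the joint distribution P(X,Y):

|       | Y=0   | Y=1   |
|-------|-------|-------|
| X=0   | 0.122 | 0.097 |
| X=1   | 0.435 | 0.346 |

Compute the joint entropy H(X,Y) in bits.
1.7489 bits

H(X,Y) = -Σ_{x,y} P(x,y) log₂ P(x,y). Per-cell terms -P(x,y)·log₂P(x,y):
  X=0: 0.370276, 0.326490
  X=1: 0.522397, 0.529780
Sum of the 4 terms: H(X,Y) = 1.7489 bits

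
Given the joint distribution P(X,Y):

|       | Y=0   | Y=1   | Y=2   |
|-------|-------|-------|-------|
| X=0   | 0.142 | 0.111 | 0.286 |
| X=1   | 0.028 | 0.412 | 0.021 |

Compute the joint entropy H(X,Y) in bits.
2.0569 bits

H(X,Y) = -Σ_{x,y} P(x,y) log₂ P(x,y). Per-cell terms -P(x,y)·log₂P(x,y):
  X=0: 0.3999, 0.3520, 0.5165
  X=1: 0.1444, 0.5271, 0.1170
Sum of the 6 terms: H(X,Y) = 2.0569 bits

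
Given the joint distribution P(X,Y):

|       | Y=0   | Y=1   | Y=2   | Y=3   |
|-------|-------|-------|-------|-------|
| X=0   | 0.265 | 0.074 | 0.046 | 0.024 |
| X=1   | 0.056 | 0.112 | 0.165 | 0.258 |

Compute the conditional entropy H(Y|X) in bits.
1.6630 bits

H(Y|X) = H(X,Y) - H(X)

H(X,Y) = -Σ_{x,y} P(x,y) log₂ P(x,y). Per-cell terms -P(x,y)·log₂P(x,y):
  X=0: 0.50772, 0.27797, 0.20434, 0.12914
  X=1: 0.23287, 0.35374, 0.42891, 0.50428
Sum of the 8 terms: H(X,Y) = 2.6390 bits

Marginal of X (row sums):
  P(X=0) = 0.265 + 0.074 + 0.046 + 0.024 = 0.409
  P(X=1) = 0.056 + 0.112 + 0.165 + 0.258 = 0.591
H(X) = -[0.409·log₂(0.409) + 0.591·log₂(0.591)]
  = 0.52754 + 0.44843 = 0.9760 bits

H(Y|X) = H(X,Y) - H(X) = 2.6390 - 0.9760 = 1.6630 bits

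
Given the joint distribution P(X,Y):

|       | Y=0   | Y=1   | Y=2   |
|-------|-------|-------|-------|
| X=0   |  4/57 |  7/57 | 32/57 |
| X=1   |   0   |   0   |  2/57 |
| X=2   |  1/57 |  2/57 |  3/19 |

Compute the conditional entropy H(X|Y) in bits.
0.9349 bits

H(X|Y) = H(X,Y) - H(Y)

H(X,Y) = -Σ_{x,y} P(x,y) log₂ P(x,y). Per-cell terms -P(x,y)·log₂P(x,y):
  X=0: 0.26897, 0.37156, 0.46759
  X=1: 0.00000, 0.00000, 0.16958
  X=2: 0.10233, 0.16958, 0.42047
  (cells with P = 0 contribute 0)
Sum of the 9 terms: H(X,Y) = 1.9701 bits

Marginal of Y (column sums):
  P(Y=0) = 4/57 + 0 + 1/57 = 5/57
  P(Y=1) = 7/57 + 0 + 2/57 = 3/19
  P(Y=2) = 32/57 + 2/57 + 3/19 = 43/57
H(Y) = -[(5/57)·log₂(5/57) + (3/19)·log₂(3/19) + (43/57)·log₂(43/57)]
  = 0.30798 + 0.42047 + 0.30675 = 1.0352 bits

H(X|Y) = H(X,Y) - H(Y) = 1.9701 - 1.0352 = 0.9349 bits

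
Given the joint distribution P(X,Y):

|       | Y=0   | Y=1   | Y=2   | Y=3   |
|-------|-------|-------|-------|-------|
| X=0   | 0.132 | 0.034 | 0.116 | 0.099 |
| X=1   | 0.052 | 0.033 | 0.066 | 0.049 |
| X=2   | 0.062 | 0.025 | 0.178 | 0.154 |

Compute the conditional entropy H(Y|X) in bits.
1.8185 bits

H(Y|X) = H(X,Y) - H(X)

H(X,Y) = -Σ_{x,y} P(x,y) log₂ P(x,y). Per-cell terms -P(x,y)·log₂P(x,y):
  X=0: 0.385624, 0.165863, 0.360505, 0.330306
  X=1: 0.221798, 0.162406, 0.258812, 0.213203
  X=2: 0.248718, 0.133048, 0.443229, 0.415646
Sum of the 12 terms: H(X,Y) = 3.33916 bits

Marginal of X (row sums):
  P(X=0) = 0.132 + 0.034 + 0.116 + 0.099 = 0.381
  P(X=1) = 0.052 + 0.033 + 0.066 + 0.049 = 0.200
  P(X=2) = 0.062 + 0.025 + 0.178 + 0.154 = 0.419
H(X) = -[0.381·log₂(0.381) + 0.200·log₂(0.200) + 0.419·log₂(0.419)]
  = 0.530404 + 0.464386 + 0.525836 = 1.52063 bits

H(Y|X) = H(X,Y) - H(X) = 3.33916 - 1.52063 = 1.8185 bits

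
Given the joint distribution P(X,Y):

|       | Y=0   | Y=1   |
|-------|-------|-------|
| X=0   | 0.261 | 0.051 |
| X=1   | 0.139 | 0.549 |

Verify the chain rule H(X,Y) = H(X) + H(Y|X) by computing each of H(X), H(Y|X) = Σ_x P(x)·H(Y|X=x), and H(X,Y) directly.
H(X) = 0.8955 bits, H(Y|X) = 0.6999 bits, H(X,Y) = 1.5954 bits

Marginal of X (row sums):
  P(X=0) = 0.261 + 0.051 = 0.312
  P(X=1) = 0.139 + 0.549 = 0.688
H(X) = -[0.312·log₂(0.312) + 0.688·log₂(0.688)]
  = 0.52428 + 0.37119 = 0.8955 bits

H(Y|X) = Σ_x P(x)·H(Y|X=x):
  X=0: P(X=0) = 0.312, P(Y|X=0) = (87/104, 17/104) → H(Y|X=0) = 0.64253
  X=1: P(X=1) = 0.688, P(Y|X=1) = (139/688, 549/688) → H(Y|X=1) = 0.72598
H(Y|X) = 0.312·0.64253 + 0.688·0.72598 = 0.6999 bits

H(X,Y) = -Σ_{x,y} P(x,y) log₂ P(x,y). Per-cell terms -P(x,y)·log₂P(x,y):
  X=0: 0.50579, 0.21896
  X=1: 0.39571, 0.47495
Sum of the 4 terms: H(X,Y) = 1.5954 bits

Chain rule check:
  H(X) + H(Y|X) = 0.8955 + 0.6999 = 1.5954 bits
  H(X,Y) = 1.5954 bits
✓ Chain rule verified.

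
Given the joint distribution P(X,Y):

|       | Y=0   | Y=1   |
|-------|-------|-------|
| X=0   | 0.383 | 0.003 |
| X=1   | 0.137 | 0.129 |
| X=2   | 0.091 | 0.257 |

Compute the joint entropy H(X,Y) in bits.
2.1479 bits

H(X,Y) = -Σ_{x,y} P(x,y) log₂ P(x,y). Per-cell terms -P(x,y)·log₂P(x,y):
  X=0: 0.5303, 0.0251
  X=1: 0.3929, 0.3811
  X=2: 0.3147, 0.5038
Sum of the 6 terms: H(X,Y) = 2.1479 bits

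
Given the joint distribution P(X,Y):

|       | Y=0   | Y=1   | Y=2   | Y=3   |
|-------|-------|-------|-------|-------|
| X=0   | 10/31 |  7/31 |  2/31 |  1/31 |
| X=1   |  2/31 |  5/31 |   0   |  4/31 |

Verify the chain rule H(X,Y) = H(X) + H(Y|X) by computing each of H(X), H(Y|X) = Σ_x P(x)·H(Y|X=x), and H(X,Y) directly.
H(X) = 0.9383 bits, H(Y|X) = 1.5488 bits, H(X,Y) = 2.4871 bits

Marginal of X (row sums):
  P(X=0) = 10/31 + 7/31 + 2/31 + 1/31 = 20/31
  P(X=1) = 2/31 + 5/31 + 0 + 4/31 = 11/31
H(X) = -[(20/31)·log₂(20/31) + (11/31)·log₂(11/31)]
  = 0.4079 + 0.5304 = 0.9383 bits

H(Y|X) = Σ_x P(x)·H(Y|X=x):
  X=0: P(X=0) = 20/31, P(Y|X=0) = (1/2, 7/20, 1/10, 1/20) → H(Y|X=0) = 1.5784
  X=1: P(X=1) = 11/31, P(Y|X=1) = (2/11, 5/11, 0, 4/11) → H(Y|X=1) = 1.4949
H(Y|X) = (20/31)·1.5784 + (11/31)·1.4949 = 1.5488 bits

H(X,Y) = -Σ_{x,y} P(x,y) log₂ P(x,y). Per-cell terms -P(x,y)·log₂P(x,y):
  X=0: 0.5265, 0.4848, 0.2551, 0.1598
  X=1: 0.2551, 0.4246, 0.0000, 0.3812
  (cells with P = 0 contribute 0)
Sum of the 8 terms: H(X,Y) = 2.4871 bits

Chain rule check:
  H(X) + H(Y|X) = 0.9383 + 1.5488 = 2.4871 bits
  H(X,Y) = 2.4871 bits
✓ Chain rule verified.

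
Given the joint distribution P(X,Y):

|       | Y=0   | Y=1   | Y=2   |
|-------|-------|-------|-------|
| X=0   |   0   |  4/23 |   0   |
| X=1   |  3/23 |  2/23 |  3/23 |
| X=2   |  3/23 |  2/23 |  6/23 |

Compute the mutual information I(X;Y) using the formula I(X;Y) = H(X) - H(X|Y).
0.3358 bits

I(X;Y) = H(X) - H(X|Y)

Marginal of X (row sums):
  P(X=0) = 0 + 4/23 + 0 = 4/23
  P(X=1) = 3/23 + 2/23 + 3/23 = 8/23
  P(X=2) = 3/23 + 2/23 + 6/23 = 11/23
H(X) = -[(4/23)·log₂(4/23) + (8/23)·log₂(8/23) + (11/23)·log₂(11/23)]
  = 0.438880 + 0.529935 + 0.508932 = 1.47775 bits

Marginal of Y (column sums):
  P(Y=0) = 0 + 3/23 + 3/23 = 6/23
  P(Y=1) = 4/23 + 2/23 + 2/23 = 8/23
  P(Y=2) = 0 + 3/23 + 6/23 = 9/23
H(X|Y) = Σ_y P(y)·H(X|Y=y):
  Y=0: P(Y=0) = 6/23, P(X|Y=0) = (0, 1/2, 1/2) → H(X|Y=0) = 1.000000
  Y=1: P(Y=1) = 8/23, P(X|Y=1) = (1/2, 1/4, 1/4) → H(X|Y=1) = 1.500000
  Y=2: P(Y=2) = 9/23, P(X|Y=2) = (0, 1/3, 2/3) → H(X|Y=2) = 0.918296
H(X|Y) = (6/23)·1.000000 + (8/23)·1.500000 + (9/23)·0.918296 = 1.14194 bits

I(X;Y) = H(X) - H(X|Y) = 1.47775 - 1.14194 = 0.3358 bits

Cross-check via I(X;Y) = H(X) + H(Y) - H(X,Y): computing H(Y) from the column sums and H(X,Y) from the 9 cells in the same way gives H(Y) = 1.56534 bits and H(X,Y) = 2.70728 bits, so
I(X;Y) = 1.47775 + 1.56534 - 2.70728 = 0.3358 bits ✓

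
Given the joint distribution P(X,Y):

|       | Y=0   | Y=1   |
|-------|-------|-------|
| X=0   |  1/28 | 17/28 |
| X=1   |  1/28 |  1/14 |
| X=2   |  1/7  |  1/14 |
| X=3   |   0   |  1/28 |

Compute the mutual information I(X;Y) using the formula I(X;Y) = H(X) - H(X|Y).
0.2554 bits

I(X;Y) = H(X) - H(X|Y)

Marginal of X (row sums):
  P(X=0) = 1/28 + 17/28 = 9/14
  P(X=1) = 1/28 + 1/14 = 3/28
  P(X=2) = 1/7 + 1/14 = 3/14
  P(X=3) = 0 + 1/28 = 1/28
H(X) = -[(9/14)·log₂(9/14) + (3/28)·log₂(3/28) + (3/14)·log₂(3/14) + (1/28)·log₂(1/28)]
  = 0.409776 + 0.345256 + 0.476227 + 0.171691 = 1.40295 bits

Marginal of Y (column sums):
  P(Y=0) = 1/28 + 1/28 + 1/7 + 0 = 3/14
  P(Y=1) = 17/28 + 1/14 + 1/14 + 1/28 = 11/14
H(X|Y) = Σ_y P(y)·H(X|Y=y):
  Y=0: P(Y=0) = 3/14, P(X|Y=0) = (1/6, 1/6, 2/3, 0) → H(X|Y=0) = 1.251629
  Y=1: P(Y=1) = 11/14, P(X|Y=1) = (17/22, 1/11, 1/11, 1/22) → H(X|Y=1) = 1.119119
H(X|Y) = (3/14)·1.251629 + (11/14)·1.119119 = 1.14751 bits

I(X;Y) = H(X) - H(X|Y) = 1.40295 - 1.14751 = 0.2554 bits

Cross-check via I(X;Y) = H(X) + H(Y) - H(X,Y): computing H(Y) from the column sums and H(X,Y) from the 8 cells in the same way gives H(Y) = 0.74960 bits and H(X,Y) = 1.89711 bits, so
I(X;Y) = 1.40295 + 0.74960 - 1.89711 = 0.2554 bits ✓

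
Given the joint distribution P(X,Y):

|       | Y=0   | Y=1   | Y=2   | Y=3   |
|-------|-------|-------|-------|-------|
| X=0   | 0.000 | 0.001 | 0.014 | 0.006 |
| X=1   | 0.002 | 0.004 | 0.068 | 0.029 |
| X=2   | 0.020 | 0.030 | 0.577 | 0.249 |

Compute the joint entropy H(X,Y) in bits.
1.8240 bits

H(X,Y) = -Σ_{x,y} P(x,y) log₂ P(x,y). Per-cell terms -P(x,y)·log₂P(x,y):
  X=0: 0.0000, 0.0100, 0.0862, 0.0443
  X=1: 0.0179, 0.0319, 0.2637, 0.1481
  X=2: 0.1129, 0.1518, 0.4578, 0.4994
  (cells with P = 0 contribute 0)
Sum of the 12 terms: H(X,Y) = 1.8240 bits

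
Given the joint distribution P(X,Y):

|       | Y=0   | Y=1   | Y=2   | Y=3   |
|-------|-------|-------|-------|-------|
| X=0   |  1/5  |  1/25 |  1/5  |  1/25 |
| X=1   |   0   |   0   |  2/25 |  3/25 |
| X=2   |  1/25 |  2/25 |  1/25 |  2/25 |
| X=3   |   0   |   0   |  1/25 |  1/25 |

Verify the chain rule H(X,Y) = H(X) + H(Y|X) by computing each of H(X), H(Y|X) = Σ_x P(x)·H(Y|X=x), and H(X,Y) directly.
H(X) = 1.7583 bits, H(Y|X) = 1.5266 bits, H(X,Y) = 3.2849 bits

Marginal of X (row sums):
  P(X=0) = 1/5 + 1/25 + 1/5 + 1/25 = 12/25
  P(X=1) = 0 + 0 + 2/25 + 3/25 = 1/5
  P(X=2) = 1/25 + 2/25 + 1/25 + 2/25 = 6/25
  P(X=3) = 0 + 0 + 1/25 + 1/25 = 2/25
H(X) = -[(12/25)·log₂(12/25) + (1/5)·log₂(1/5) + (6/25)·log₂(6/25) + (2/25)·log₂(2/25)]
  = 0.50827 + 0.46439 + 0.49413 + 0.29151 = 1.7583 bits

H(Y|X) = Σ_x P(x)·H(Y|X=x):
  X=0: P(X=0) = 12/25, P(Y|X=0) = (5/12, 1/12, 5/12, 1/12) → H(Y|X=0) = 1.65002
  X=1: P(X=1) = 1/5, P(Y|X=1) = (0, 0, 2/5, 3/5) → H(Y|X=1) = 0.97095
  X=2: P(X=2) = 6/25, P(Y|X=2) = (1/6, 1/3, 1/6, 1/3) → H(Y|X=2) = 1.91830
  X=3: P(X=3) = 2/25, P(Y|X=3) = (0, 0, 1/2, 1/2) → H(Y|X=3) = 1.00000
H(Y|X) = (12/25)·1.65002 + (1/5)·0.97095 + (6/25)·1.91830 + (2/25)·1.00000 = 1.5266 bits

H(X,Y) = -Σ_{x,y} P(x,y) log₂ P(x,y). Per-cell terms -P(x,y)·log₂P(x,y):
  X=0: 0.46439, 0.18575, 0.46439, 0.18575
  X=1: 0.00000, 0.00000, 0.29151, 0.36707
  X=2: 0.18575, 0.29151, 0.18575, 0.29151
  X=3: 0.00000, 0.00000, 0.18575, 0.18575
  (cells with P = 0 contribute 0)
Sum of the 16 terms: H(X,Y) = 3.2849 bits

Chain rule check:
  H(X) + H(Y|X) = 1.7583 + 1.5266 = 3.2849 bits
  H(X,Y) = 3.2849 bits
✓ Chain rule verified.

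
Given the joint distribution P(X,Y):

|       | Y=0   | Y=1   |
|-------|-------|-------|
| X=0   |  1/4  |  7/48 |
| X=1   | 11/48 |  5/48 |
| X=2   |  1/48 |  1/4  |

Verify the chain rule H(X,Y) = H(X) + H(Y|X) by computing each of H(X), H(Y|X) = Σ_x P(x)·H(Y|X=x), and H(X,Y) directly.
H(X) = 1.5680 bits, H(Y|X) = 0.7805 bits, H(X,Y) = 2.3484 bits

Marginal of X (row sums):
  P(X=0) = 1/4 + 7/48 = 19/48
  P(X=1) = 11/48 + 5/48 = 1/3
  P(X=2) = 1/48 + 1/4 = 13/48
H(X) = -[(19/48)·log₂(19/48) + (1/3)·log₂(1/3) + (13/48)·log₂(13/48)]
  = 0.529243 + 0.528321 + 0.510392 = 1.5680 bits

H(Y|X) = Σ_x P(x)·H(Y|X=x):
  X=0: P(X=0) = 19/48, P(Y|X=0) = (12/19, 7/19) → H(Y|X=0) = 0.949452
  X=1: P(X=1) = 1/3, P(Y|X=1) = (11/16, 5/16) → H(Y|X=1) = 0.896038
  X=2: P(X=2) = 13/48, P(Y|X=2) = (1/13, 12/13) → H(Y|X=2) = 0.391244
H(Y|X) = (19/48)·0.949452 + (1/3)·0.896038 + (13/48)·0.391244 = 0.7805 bits

H(X,Y) = -Σ_{x,y} P(x,y) log₂ P(x,y). Per-cell terms -P(x,y)·log₂P(x,y):
  X=0: 0.500000, 0.405068
  X=1: 0.487101, 0.339899
  X=2: 0.116353, 0.500000
Sum of the 6 terms: H(X,Y) = 2.3484 bits

Chain rule check:
  H(X) + H(Y|X) = 1.5680 + 0.7805 = 2.3485 bits
  H(X,Y) = 2.3484 bits
✓ Chain rule verified (Δ = 0.0001 is 4-dp rounding noise: each of the three values was rounded independently).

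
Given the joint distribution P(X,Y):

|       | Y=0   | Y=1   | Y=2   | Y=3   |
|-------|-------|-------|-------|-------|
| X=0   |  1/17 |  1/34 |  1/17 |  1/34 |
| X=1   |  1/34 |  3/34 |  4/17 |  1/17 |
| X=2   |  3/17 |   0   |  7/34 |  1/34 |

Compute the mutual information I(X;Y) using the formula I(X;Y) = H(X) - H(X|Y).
0.1988 bits

I(X;Y) = H(X) - H(X|Y)

Marginal of X (row sums):
  P(X=0) = 1/17 + 1/34 + 1/17 + 1/34 = 3/17
  P(X=1) = 1/34 + 3/34 + 4/17 + 1/17 = 7/17
  P(X=2) = 3/17 + 0 + 7/34 + 1/34 = 7/17
H(X) = -[(3/17)·log₂(3/17) + (7/17)·log₂(7/17) + (7/17)·log₂(7/17)]
  = 0.44162 + 0.52710 + 0.52710 = 1.49582 bits

Marginal of Y (column sums):
  P(Y=0) = 1/17 + 1/34 + 3/17 = 9/34
  P(Y=1) = 1/34 + 3/34 + 0 = 2/17
  P(Y=2) = 1/17 + 4/17 + 7/34 = 1/2
  P(Y=3) = 1/34 + 1/17 + 1/34 = 2/17
H(X|Y) = Σ_y P(y)·H(X|Y=y):
  Y=0: P(Y=0) = 9/34, P(X|Y=0) = (2/9, 1/9, 2/3) → H(X|Y=0) = 1.22439
  Y=1: P(Y=1) = 2/17, P(X|Y=1) = (1/4, 3/4, 0) → H(X|Y=1) = 0.81128
  Y=2: P(Y=2) = 1/2, P(X|Y=2) = (2/17, 8/17, 7/17) → H(X|Y=2) = 1.40208
  Y=3: P(Y=3) = 2/17, P(X|Y=3) = (1/4, 1/2, 1/4) → H(X|Y=3) = 1.50000
H(X|Y) = (9/34)·1.22439 + (2/17)·0.81128 + (1/2)·1.40208 + (2/17)·1.50000 = 1.29706 bits

I(X;Y) = H(X) - H(X|Y) = 1.49582 - 1.29706 = 0.1988 bits

Cross-check via I(X;Y) = H(X) + H(Y) - H(X,Y): computing H(Y) from the column sums and H(X,Y) from the 12 cells in the same way gives H(Y) = 1.73405 bits and H(X,Y) = 3.03111 bits, so
I(X;Y) = 1.49582 + 1.73405 - 3.03111 = 0.1988 bits ✓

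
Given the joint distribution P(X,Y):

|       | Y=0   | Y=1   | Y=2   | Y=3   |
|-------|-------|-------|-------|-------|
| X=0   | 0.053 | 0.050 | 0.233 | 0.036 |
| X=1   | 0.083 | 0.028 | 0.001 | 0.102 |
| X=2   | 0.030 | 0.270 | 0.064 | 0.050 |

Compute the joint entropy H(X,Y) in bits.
3.0231 bits

H(X,Y) = -Σ_{x,y} P(x,y) log₂ P(x,y). Per-cell terms -P(x,y)·log₂P(x,y):
  X=0: 0.2246, 0.2161, 0.4897, 0.1727
  X=1: 0.2980, 0.1444, 0.0100, 0.3359
  X=2: 0.1518, 0.5100, 0.2538, 0.2161
Sum of the 12 terms: H(X,Y) = 3.0231 bits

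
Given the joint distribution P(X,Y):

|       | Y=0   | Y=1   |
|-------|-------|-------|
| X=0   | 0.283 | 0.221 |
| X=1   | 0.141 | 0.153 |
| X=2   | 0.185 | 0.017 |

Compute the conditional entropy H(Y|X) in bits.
0.8763 bits

H(Y|X) = H(X,Y) - H(X)

H(X,Y) = -Σ_{x,y} P(x,y) log₂ P(x,y). Per-cell terms -P(x,y)·log₂P(x,y):
  X=0: 0.51538, 0.48131
  X=1: 0.39850, 0.41438
  X=2: 0.45036, 0.09993
Sum of the 6 terms: H(X,Y) = 2.3599 bits

Marginal of X (row sums):
  P(X=0) = 0.283 + 0.221 = 0.504
  P(X=1) = 0.141 + 0.153 = 0.294
  P(X=2) = 0.185 + 0.017 = 0.202
H(X) = -[0.504·log₂(0.504) + 0.294·log₂(0.294) + 0.202·log₂(0.202)]
  = 0.49821 + 0.51924 + 0.46613 = 1.4836 bits

H(Y|X) = H(X,Y) - H(X) = 2.3599 - 1.4836 = 0.8763 bits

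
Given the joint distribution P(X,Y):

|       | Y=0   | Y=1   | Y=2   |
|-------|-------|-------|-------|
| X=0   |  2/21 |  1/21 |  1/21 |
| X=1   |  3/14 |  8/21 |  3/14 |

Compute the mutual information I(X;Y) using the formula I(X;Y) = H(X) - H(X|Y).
0.0320 bits

I(X;Y) = H(X) - H(X|Y)

Marginal of X (row sums):
  P(X=0) = 2/21 + 1/21 + 1/21 = 4/21
  P(X=1) = 3/14 + 8/21 + 3/14 = 17/21
H(X) = -[(4/21)·log₂(4/21) + (17/21)·log₂(17/21)]
  = 0.4557 + 0.2468 = 0.7025 bits

Marginal of Y (column sums):
  P(Y=0) = 2/21 + 3/14 = 13/42
  P(Y=1) = 1/21 + 8/21 = 3/7
  P(Y=2) = 1/21 + 3/14 = 11/42
H(X|Y) = Σ_y P(y)·H(X|Y=y):
  Y=0: P(Y=0) = 13/42, P(X|Y=0) = (4/13, 9/13) → H(X|Y=0) = 0.8905
  Y=1: P(Y=1) = 3/7, P(X|Y=1) = (1/9, 8/9) → H(X|Y=1) = 0.5033
  Y=2: P(Y=2) = 11/42, P(X|Y=2) = (2/11, 9/11) → H(X|Y=2) = 0.6840
H(X|Y) = (13/42)·0.8905 + (3/7)·0.5033 + (11/42)·0.6840 = 0.6705 bits

I(X;Y) = H(X) - H(X|Y) = 0.7025 - 0.6705 = 0.0320 bits

Cross-check via I(X;Y) = H(X) + H(Y) - H(X,Y): computing H(Y) from the column sums and H(X,Y) from the 6 cells in the same way gives H(Y) = 1.5538 bits and H(X,Y) = 2.2243 bits, so
I(X;Y) = 0.7025 + 1.5538 - 2.2243 = 0.0320 bits ✓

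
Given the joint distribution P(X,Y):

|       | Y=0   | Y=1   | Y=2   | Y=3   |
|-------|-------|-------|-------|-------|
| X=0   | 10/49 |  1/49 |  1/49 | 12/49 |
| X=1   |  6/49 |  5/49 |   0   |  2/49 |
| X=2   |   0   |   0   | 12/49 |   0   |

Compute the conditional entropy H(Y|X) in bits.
1.0773 bits

H(Y|X) = H(X,Y) - H(X)

H(X,Y) = -Σ_{x,y} P(x,y) log₂ P(x,y). Per-cell terms -P(x,y)·log₂P(x,y):
  X=0: 0.46791, 0.11459, 0.11459, 0.49708
  X=1: 0.37099, 0.33600, 0.00000, 0.18836
  X=2: 0.00000, 0.00000, 0.49708, 0.00000
  (cells with P = 0 contribute 0)
Sum of the 12 terms: H(X,Y) = 2.5866 bits

Marginal of X (row sums):
  P(X=0) = 10/49 + 1/49 + 1/49 + 12/49 = 24/49
  P(X=1) = 6/49 + 5/49 + 0 + 2/49 = 13/49
  P(X=2) = 0 + 0 + 12/49 + 0 = 12/49
H(X) = -[(24/49)·log₂(24/49) + (13/49)·log₂(13/49) + (12/49)·log₂(12/49)]
  = 0.50437 + 0.50787 + 0.49708 = 1.5093 bits

H(Y|X) = H(X,Y) - H(X) = 2.5866 - 1.5093 = 1.0773 bits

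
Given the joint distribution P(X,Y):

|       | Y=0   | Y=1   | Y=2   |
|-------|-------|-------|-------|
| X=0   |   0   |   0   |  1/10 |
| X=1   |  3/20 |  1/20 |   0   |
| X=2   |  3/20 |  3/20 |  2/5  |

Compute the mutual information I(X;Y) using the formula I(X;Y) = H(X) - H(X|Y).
0.3336 bits

I(X;Y) = H(X) - H(X|Y)

Marginal of X (row sums):
  P(X=0) = 0 + 0 + 1/10 = 1/10
  P(X=1) = 3/20 + 1/20 + 0 = 1/5
  P(X=2) = 3/20 + 3/20 + 2/5 = 7/10
H(X) = -[(1/10)·log₂(1/10) + (1/5)·log₂(1/5) + (7/10)·log₂(7/10)]
  = 0.3322 + 0.4644 + 0.3602 = 1.1568 bits

Marginal of Y (column sums):
  P(Y=0) = 0 + 3/20 + 3/20 = 3/10
  P(Y=1) = 0 + 1/20 + 3/20 = 1/5
  P(Y=2) = 1/10 + 0 + 2/5 = 1/2
H(X|Y) = Σ_y P(y)·H(X|Y=y):
  Y=0: P(Y=0) = 3/10, P(X|Y=0) = (0, 1/2, 1/2) → H(X|Y=0) = 1.0000
  Y=1: P(Y=1) = 1/5, P(X|Y=1) = (0, 1/4, 3/4) → H(X|Y=1) = 0.8113
  Y=2: P(Y=2) = 1/2, P(X|Y=2) = (1/5, 0, 4/5) → H(X|Y=2) = 0.7219
H(X|Y) = (3/10)·1.0000 + (1/5)·0.8113 + (1/2)·0.7219 = 0.8232 bits

I(X;Y) = H(X) - H(X|Y) = 1.1568 - 0.8232 = 0.3336 bits

Cross-check via I(X;Y) = H(X) + H(Y) - H(X,Y): computing H(Y) from the column sums and H(X,Y) from the 9 cells in the same way gives H(Y) = 1.4855 bits and H(X,Y) = 2.3087 bits, so
I(X;Y) = 1.1568 + 1.4855 - 2.3087 = 0.3336 bits ✓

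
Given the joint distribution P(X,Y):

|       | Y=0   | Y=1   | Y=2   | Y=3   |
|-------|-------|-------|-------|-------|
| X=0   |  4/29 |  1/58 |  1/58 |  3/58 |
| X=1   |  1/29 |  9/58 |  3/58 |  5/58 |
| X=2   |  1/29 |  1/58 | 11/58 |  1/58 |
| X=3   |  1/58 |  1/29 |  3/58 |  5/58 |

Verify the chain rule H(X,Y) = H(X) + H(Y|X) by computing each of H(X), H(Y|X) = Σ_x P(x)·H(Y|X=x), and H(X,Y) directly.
H(X) = 1.9705 bits, H(Y|X) = 1.5760 bits, H(X,Y) = 3.5465 bits

Marginal of X (row sums):
  P(X=0) = 4/29 + 1/58 + 1/58 + 3/58 = 13/58
  P(X=1) = 1/29 + 9/58 + 3/58 + 5/58 = 19/58
  P(X=2) = 1/29 + 1/58 + 11/58 + 1/58 = 15/58
  P(X=3) = 1/58 + 1/29 + 3/58 + 5/58 = 11/58
H(X) = -[(13/58)·log₂(13/58) + (19/58)·log₂(19/58) + (15/58)·log₂(15/58) + (11/58)·log₂(11/58)]
  = 0.48359 + 0.52743 + 0.50459 + 0.45490 = 1.9705 bits

H(Y|X) = Σ_x P(x)·H(Y|X=x):
  X=0: P(X=0) = 13/58, P(Y|X=0) = (8/13, 1/13, 1/13, 3/13) → H(Y|X=0) = 1.48853
  X=1: P(X=1) = 19/58, P(Y|X=1) = (2/19, 9/19, 3/19, 5/19) → H(Y|X=1) = 1.77983
  X=2: P(X=2) = 15/58, P(Y|X=2) = (2/15, 1/15, 11/15, 1/15) → H(Y|X=2) = 1.23664
  X=3: P(X=3) = 11/58, P(Y|X=3) = (1/11, 2/11, 3/11, 5/11) → H(Y|X=3) = 1.78993
H(Y|X) = (13/58)·1.48853 + (19/58)·1.77983 + (15/58)·1.23664 + (11/58)·1.78993 = 1.5760 bits

H(X,Y) = -Σ_{x,y} P(x,y) log₂ P(x,y). Per-cell terms -P(x,y)·log₂P(x,y):
  X=0: 0.39420, 0.10100, 0.10100, 0.22102
  X=1: 0.16752, 0.41711, 0.22102, 0.30483
  X=2: 0.16752, 0.10100, 0.45490, 0.10100
  X=3: 0.10100, 0.16752, 0.22102, 0.30483
Sum of the 16 terms: H(X,Y) = 3.5465 bits

Chain rule check:
  H(X) + H(Y|X) = 1.9705 + 1.5760 = 3.5465 bits
  H(X,Y) = 3.5465 bits
✓ Chain rule verified.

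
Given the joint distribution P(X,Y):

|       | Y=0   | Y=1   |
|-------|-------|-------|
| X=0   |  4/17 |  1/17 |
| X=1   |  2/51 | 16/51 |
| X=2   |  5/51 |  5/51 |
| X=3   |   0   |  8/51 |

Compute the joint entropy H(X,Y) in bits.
2.5157 bits

H(X,Y) = -Σ_{x,y} P(x,y) log₂ P(x,y). Per-cell terms -P(x,y)·log₂P(x,y):
  X=0: 0.4912, 0.2404
  X=1: 0.1832, 0.5247
  X=2: 0.3285, 0.3285
  X=3: 0.0000, 0.4192
  (cells with P = 0 contribute 0)
Sum of the 8 terms: H(X,Y) = 2.5157 bits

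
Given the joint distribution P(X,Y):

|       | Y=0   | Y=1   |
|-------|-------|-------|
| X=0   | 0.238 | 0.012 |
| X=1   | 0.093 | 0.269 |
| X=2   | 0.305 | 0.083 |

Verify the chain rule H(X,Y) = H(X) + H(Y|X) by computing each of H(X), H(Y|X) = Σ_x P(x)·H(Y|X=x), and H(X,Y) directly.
H(X) = 1.5606 bits, H(Y|X) = 0.6576 bits, H(X,Y) = 2.2182 bits

Marginal of X (row sums):
  P(X=0) = 0.238 + 0.012 = 0.250
  P(X=1) = 0.093 + 0.269 = 0.362
  P(X=2) = 0.305 + 0.083 = 0.388
H(X) = -[0.250·log₂(0.250) + 0.362·log₂(0.362) + 0.388·log₂(0.388)]
  = 0.50000 + 0.53067 + 0.52996 = 1.5606 bits

H(Y|X) = Σ_x P(x)·H(Y|X=x):
  X=0: P(X=0) = 0.250, P(Y|X=0) = (119/125, 6/125) → H(Y|X=0) = 0.27784
  X=1: P(X=1) = 0.362, P(Y|X=1) = (93/362, 269/362) → H(Y|X=1) = 0.82204
  X=2: P(X=2) = 0.388, P(Y|X=2) = (305/388, 83/388) → H(Y|X=2) = 0.74890
H(Y|X) = 0.250·0.27784 + 0.362·0.82204 + 0.388·0.74890 = 0.6576 bits

H(X,Y) = -Σ_{x,y} P(x,y) log₂ P(x,y). Per-cell terms -P(x,y)·log₂P(x,y):
  X=0: 0.49289, 0.07657
  X=1: 0.31868, 0.50957
  X=2: 0.52250, 0.29803
Sum of the 6 terms: H(X,Y) = 2.2182 bits

Chain rule check:
  H(X) + H(Y|X) = 1.5606 + 0.6576 = 2.2182 bits
  H(X,Y) = 2.2182 bits
✓ Chain rule verified.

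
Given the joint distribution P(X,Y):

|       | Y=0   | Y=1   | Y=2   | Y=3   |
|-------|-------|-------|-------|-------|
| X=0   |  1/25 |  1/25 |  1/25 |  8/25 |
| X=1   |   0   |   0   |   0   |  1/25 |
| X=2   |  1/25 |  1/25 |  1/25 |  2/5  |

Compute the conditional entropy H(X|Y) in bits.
1.1797 bits

H(X|Y) = H(X,Y) - H(Y)

H(X,Y) = -Σ_{x,y} P(x,y) log₂ P(x,y). Per-cell terms -P(x,y)·log₂P(x,y):
  X=0: 0.1857542, 0.1857542, 0.1857542, 0.5260340
  X=1: 0.0000000, 0.0000000, 0.0000000, 0.1857542
  X=2: 0.1857542, 0.1857542, 0.1857542, 0.5287712
  (cells with P = 0 contribute 0)
Sum of the 12 terms: H(X,Y) = 2.355085 bits

Marginal of Y (column sums):
  P(Y=0) = 1/25 + 0 + 1/25 = 2/25
  P(Y=1) = 1/25 + 0 + 1/25 = 2/25
  P(Y=2) = 1/25 + 0 + 1/25 = 2/25
  P(Y=3) = 8/25 + 1/25 + 2/5 = 19/25
H(Y) = -[(2/25)·log₂(2/25) + (2/25)·log₂(2/25) + (2/25)·log₂(2/25) + (19/25)·log₂(19/25)]
  = 0.2915085 + 0.2915085 + 0.2915085 + 0.3009058 = 1.175431 bits

H(X|Y) = H(X,Y) - H(Y) = 2.355085 - 1.175431 = 1.1797 bits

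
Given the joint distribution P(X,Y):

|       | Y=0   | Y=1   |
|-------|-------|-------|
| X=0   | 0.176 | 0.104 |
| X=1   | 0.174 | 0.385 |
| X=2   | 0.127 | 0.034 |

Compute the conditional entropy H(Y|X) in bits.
0.8863 bits

H(Y|X) = H(X,Y) - H(X)

H(X,Y) = -Σ_{x,y} P(x,y) log₂ P(x,y). Per-cell terms -P(x,y)·log₂P(x,y):
  X=0: 0.44112, 0.33960
  X=1: 0.43897, 0.53017
  X=2: 0.37809, 0.16586
Sum of the 6 terms: H(X,Y) = 2.2938 bits

Marginal of X (row sums):
  P(X=0) = 0.176 + 0.104 = 0.280
  P(X=1) = 0.174 + 0.385 = 0.559
  P(X=2) = 0.127 + 0.034 = 0.161
H(X) = -[0.280·log₂(0.280) + 0.559·log₂(0.559) + 0.161·log₂(0.161)]
  = 0.51422 + 0.46905 + 0.42421 = 1.4075 bits

H(Y|X) = H(X,Y) - H(X) = 2.2938 - 1.4075 = 0.8863 bits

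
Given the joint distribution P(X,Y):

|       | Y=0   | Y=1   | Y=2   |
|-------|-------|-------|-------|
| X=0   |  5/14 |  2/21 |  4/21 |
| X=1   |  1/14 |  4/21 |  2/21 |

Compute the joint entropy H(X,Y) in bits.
2.3600 bits

H(X,Y) = -Σ_{x,y} P(x,y) log₂ P(x,y). Per-cell terms -P(x,y)·log₂P(x,y):
  X=0: 0.53051, 0.32308, 0.45568
  X=1: 0.27195, 0.45568, 0.32308
Sum of the 6 terms: H(X,Y) = 2.3600 bits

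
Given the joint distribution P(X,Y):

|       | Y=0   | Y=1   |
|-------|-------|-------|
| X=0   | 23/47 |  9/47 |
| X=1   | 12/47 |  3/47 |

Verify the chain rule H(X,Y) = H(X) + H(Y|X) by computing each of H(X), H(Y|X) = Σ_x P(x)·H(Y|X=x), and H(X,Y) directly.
H(X) = 0.9035 bits, H(Y|X) = 0.8140 bits, H(X,Y) = 1.7174 bits

Marginal of X (row sums):
  P(X=0) = 23/47 + 9/47 = 32/47
  P(X=1) = 12/47 + 3/47 = 15/47
H(X) = -[(32/47)·log₂(32/47) + (15/47)·log₂(15/47)]
  = 0.3776 + 0.5259 = 0.9035 bits

H(Y|X) = Σ_x P(x)·H(Y|X=x):
  X=0: P(X=0) = 32/47, P(Y|X=0) = (23/32, 9/32) → H(Y|X=0) = 0.8571
  X=1: P(X=1) = 15/47, P(Y|X=1) = (4/5, 1/5) → H(Y|X=1) = 0.7219
H(Y|X) = (32/47)·0.8571 + (15/47)·0.7219 = 0.8140 bits

H(X,Y) = -Σ_{x,y} P(x,y) log₂ P(x,y). Per-cell terms -P(x,y)·log₂P(x,y):
  X=0: 0.5045, 0.4566
  X=1: 0.5029, 0.2534
Sum of the 4 terms: H(X,Y) = 1.7174 bits

Chain rule check:
  H(X) + H(Y|X) = 0.9035 + 0.8140 = 1.7175 bits
  H(X,Y) = 1.7174 bits
✓ Chain rule verified (Δ = 0.0001 is 4-dp rounding noise: each of the three values was rounded independently).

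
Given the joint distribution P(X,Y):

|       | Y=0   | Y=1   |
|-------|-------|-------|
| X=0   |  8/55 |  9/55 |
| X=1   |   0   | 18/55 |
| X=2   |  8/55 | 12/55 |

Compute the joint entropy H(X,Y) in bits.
2.2430 bits

H(X,Y) = -Σ_{x,y} P(x,y) log₂ P(x,y). Per-cell terms -P(x,y)·log₂P(x,y):
  X=0: 0.40456, 0.42733
  X=1: 0.00000, 0.52738
  X=2: 0.40456, 0.47921
  (cells with P = 0 contribute 0)
Sum of the 6 terms: H(X,Y) = 2.2430 bits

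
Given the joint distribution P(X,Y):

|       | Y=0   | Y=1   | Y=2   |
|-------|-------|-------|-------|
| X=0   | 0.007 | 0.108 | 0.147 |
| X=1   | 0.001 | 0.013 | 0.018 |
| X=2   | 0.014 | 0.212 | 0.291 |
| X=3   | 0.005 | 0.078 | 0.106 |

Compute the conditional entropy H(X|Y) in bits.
1.6115 bits

H(X|Y) = H(X,Y) - H(Y)

H(X,Y) = -Σ_{x,y} P(x,y) log₂ P(x,y). Per-cell terms -P(x,y)·log₂P(x,y):
  X=0: 0.050109, 0.346777, 0.406618
  X=1: 0.009966, 0.081449, 0.104325
  X=2: 0.086218, 0.474427, 0.518245
  X=3: 0.038219, 0.287070, 0.343214
Sum of the 12 terms: H(X,Y) = 2.74664 bits

Marginal of Y (column sums):
  P(Y=0) = 0.007 + 0.001 + 0.014 + 0.005 = 0.027
  P(Y=1) = 0.108 + 0.013 + 0.212 + 0.078 = 0.411
  P(Y=2) = 0.147 + 0.018 + 0.291 + 0.106 = 0.562
H(Y) = -[0.027·log₂(0.027) + 0.411·log₂(0.411) + 0.562·log₂(0.562)]
  = 0.140694 + 0.527227 + 0.467223 = 1.13514 bits

H(X|Y) = H(X,Y) - H(Y) = 2.74664 - 1.13514 = 1.6115 bits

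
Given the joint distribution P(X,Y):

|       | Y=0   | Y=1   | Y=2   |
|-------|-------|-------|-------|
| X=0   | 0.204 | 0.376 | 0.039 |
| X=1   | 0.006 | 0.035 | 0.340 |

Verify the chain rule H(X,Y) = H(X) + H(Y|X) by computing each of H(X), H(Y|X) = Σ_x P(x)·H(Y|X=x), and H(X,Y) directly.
H(X) = 0.9587 bits, H(Y|X) = 0.9650 bits, H(X,Y) = 1.9237 bits

Marginal of X (row sums):
  P(X=0) = 0.204 + 0.376 + 0.039 = 0.619
  P(X=1) = 0.006 + 0.035 + 0.340 = 0.381
H(X) = -[0.619·log₂(0.619) + 0.381·log₂(0.381)]
  = 0.4283 + 0.5304 = 0.9587 bits

H(Y|X) = Σ_x P(x)·H(Y|X=x):
  X=0: P(X=0) = 0.619, P(Y|X=0) = (204/619, 376/619, 39/619) → H(Y|X=0) = 1.2159
  X=1: P(X=1) = 0.381, P(Y|X=1) = (2/127, 35/381, 340/381) → H(Y|X=1) = 0.5573
H(Y|X) = 0.619·1.2159 + 0.381·0.5573 = 0.9650 bits

H(X,Y) = -Σ_{x,y} P(x,y) log₂ P(x,y). Per-cell terms -P(x,y)·log₂P(x,y):
  X=0: 0.4678, 0.5306, 0.1825
  X=1: 0.0443, 0.1693, 0.5292
Sum of the 6 terms: H(X,Y) = 1.9237 bits

Chain rule check:
  H(X) + H(Y|X) = 0.9587 + 0.9650 = 1.9237 bits
  H(X,Y) = 1.9237 bits
✓ Chain rule verified.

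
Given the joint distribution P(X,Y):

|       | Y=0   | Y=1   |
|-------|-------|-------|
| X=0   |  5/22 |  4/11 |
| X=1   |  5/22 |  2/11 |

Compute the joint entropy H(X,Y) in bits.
1.9495 bits

H(X,Y) = -Σ_{x,y} P(x,y) log₂ P(x,y). Per-cell terms -P(x,y)·log₂P(x,y):
  X=0: 0.4858, 0.5307
  X=1: 0.4858, 0.4472
Sum of the 4 terms: H(X,Y) = 1.9495 bits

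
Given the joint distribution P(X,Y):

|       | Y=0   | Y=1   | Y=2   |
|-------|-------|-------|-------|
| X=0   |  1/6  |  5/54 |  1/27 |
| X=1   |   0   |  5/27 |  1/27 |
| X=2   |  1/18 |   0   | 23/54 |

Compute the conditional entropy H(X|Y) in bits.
0.8120 bits

H(X|Y) = H(X,Y) - H(Y)

H(X,Y) = -Σ_{x,y} P(x,y) log₂ P(x,y). Per-cell terms -P(x,y)·log₂P(x,y):
  X=0: 0.430827, 0.317867, 0.176107
  X=1: 0.000000, 0.450548, 0.176107
  X=2: 0.231663, 0.000000, 0.524453
  (cells with P = 0 contribute 0)
Sum of the 9 terms: H(X,Y) = 2.30757 bits

Marginal of Y (column sums):
  P(Y=0) = 1/6 + 0 + 1/18 = 2/9
  P(Y=1) = 5/54 + 5/27 + 0 = 5/18
  P(Y=2) = 1/27 + 1/27 + 23/54 = 1/2
H(Y) = -[(2/9)·log₂(2/9) + (5/18)·log₂(5/18) + (1/2)·log₂(1/2)]
  = 0.482206 + 0.513332 + 0.500000 = 1.49554 bits

H(X|Y) = H(X,Y) - H(Y) = 2.30757 - 1.49554 = 0.8120 bits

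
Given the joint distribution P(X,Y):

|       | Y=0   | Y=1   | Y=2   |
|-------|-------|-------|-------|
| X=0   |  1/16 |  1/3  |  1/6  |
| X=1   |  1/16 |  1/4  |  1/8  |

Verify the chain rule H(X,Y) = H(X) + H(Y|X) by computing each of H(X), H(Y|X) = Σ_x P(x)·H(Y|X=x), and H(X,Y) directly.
H(X) = 0.9887 bits, H(Y|X) = 1.3454 bits, H(X,Y) = 2.3341 bits

Marginal of X (row sums):
  P(X=0) = 1/16 + 1/3 + 1/6 = 9/16
  P(X=1) = 1/16 + 1/4 + 1/8 = 7/16
H(X) = -[(9/16)·log₂(9/16) + (7/16)·log₂(7/16)]
  = 0.4669 + 0.5218 = 0.9887 bits

H(Y|X) = Σ_x P(x)·H(Y|X=x):
  X=0: P(X=0) = 9/16, P(Y|X=0) = (1/9, 16/27, 8/27) → H(Y|X=0) = 1.3195
  X=1: P(X=1) = 7/16, P(Y|X=1) = (1/7, 4/7, 2/7) → H(Y|X=1) = 1.3788
H(Y|X) = (9/16)·1.3195 + (7/16)·1.3788 = 1.3454 bits

H(X,Y) = -Σ_{x,y} P(x,y) log₂ P(x,y). Per-cell terms -P(x,y)·log₂P(x,y):
  X=0: 0.2500, 0.5283, 0.4308
  X=1: 0.2500, 0.5000, 0.3750
Sum of the 6 terms: H(X,Y) = 2.3341 bits

Chain rule check:
  H(X) + H(Y|X) = 0.9887 + 1.3454 = 2.3341 bits
  H(X,Y) = 2.3341 bits
✓ Chain rule verified.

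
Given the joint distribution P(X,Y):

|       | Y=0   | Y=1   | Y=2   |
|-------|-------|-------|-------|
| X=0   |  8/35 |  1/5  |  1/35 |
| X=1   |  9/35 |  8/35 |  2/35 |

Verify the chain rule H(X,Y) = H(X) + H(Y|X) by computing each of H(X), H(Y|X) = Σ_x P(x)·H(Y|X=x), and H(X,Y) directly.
H(X) = 0.9947 bits, H(Y|X) = 1.3294 bits, H(X,Y) = 2.3241 bits

Marginal of X (row sums):
  P(X=0) = 8/35 + 1/5 + 1/35 = 16/35
  P(X=1) = 9/35 + 8/35 + 2/35 = 19/35
H(X) = -[(16/35)·log₂(16/35) + (19/35)·log₂(19/35)]
  = 0.51624 + 0.47845 = 0.9947 bits

H(Y|X) = Σ_x P(x)·H(Y|X=x):
  X=0: P(X=0) = 16/35, P(Y|X=0) = (1/2, 7/16, 1/16) → H(Y|X=0) = 1.27178
  X=1: P(X=1) = 19/35, P(Y|X=1) = (9/19, 8/19, 2/19) → H(Y|X=1) = 1.37796
H(Y|X) = (16/35)·1.27178 + (19/35)·1.37796 = 1.3294 bits

H(X,Y) = -Σ_{x,y} P(x,y) log₂ P(x,y). Per-cell terms -P(x,y)·log₂P(x,y):
  X=0: 0.48669, 0.46439, 0.14655
  X=1: 0.50383, 0.48669, 0.23596
Sum of the 6 terms: H(X,Y) = 2.3241 bits

Chain rule check:
  H(X) + H(Y|X) = 0.9947 + 1.3294 = 2.3241 bits
  H(X,Y) = 2.3241 bits
✓ Chain rule verified.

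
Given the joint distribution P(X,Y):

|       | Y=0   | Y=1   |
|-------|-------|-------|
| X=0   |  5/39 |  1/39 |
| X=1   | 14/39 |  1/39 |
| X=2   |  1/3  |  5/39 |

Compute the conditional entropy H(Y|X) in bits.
0.6293 bits

H(Y|X) = H(X,Y) - H(X)

H(X,Y) = -Σ_{x,y} P(x,y) log₂ P(x,y). Per-cell terms -P(x,y)·log₂P(x,y):
  X=0: 0.37993, 0.13552
  X=1: 0.53058, 0.13552
  X=2: 0.52832, 0.37993
Sum of the 6 terms: H(X,Y) = 2.0898 bits

Marginal of X (row sums):
  P(X=0) = 5/39 + 1/39 = 2/13
  P(X=1) = 14/39 + 1/39 = 5/13
  P(X=2) = 1/3 + 5/39 = 6/13
H(X) = -[(2/13)·log₂(2/13) + (5/13)·log₂(5/13) + (6/13)·log₂(6/13)]
  = 0.41545 + 0.53020 + 0.51484 = 1.4605 bits

H(Y|X) = H(X,Y) - H(X) = 2.0898 - 1.4605 = 0.6293 bits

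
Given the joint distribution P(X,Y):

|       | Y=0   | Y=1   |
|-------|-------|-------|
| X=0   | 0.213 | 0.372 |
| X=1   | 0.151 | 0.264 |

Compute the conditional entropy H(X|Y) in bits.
0.9791 bits

H(X|Y) = H(X,Y) - H(Y)

H(X,Y) = -Σ_{x,y} P(x,y) log₂ P(x,y). Per-cell terms -P(x,y)·log₂P(x,y):
  X=0: 0.475219, 0.530705
  X=1: 0.411834, 0.507247
Sum of the 4 terms: H(X,Y) = 1.925005 bits

Marginal of Y (column sums):
  P(Y=0) = 0.213 + 0.151 = 0.364
  P(Y=1) = 0.372 + 0.264 = 0.636
H(Y) = -[0.364·log₂(0.364) + 0.636·log₂(0.636)]
  = 0.530708 + 0.415245 = 0.945953 bits

H(X|Y) = H(X,Y) - H(Y) = 1.925005 - 0.945953 = 0.9791 bits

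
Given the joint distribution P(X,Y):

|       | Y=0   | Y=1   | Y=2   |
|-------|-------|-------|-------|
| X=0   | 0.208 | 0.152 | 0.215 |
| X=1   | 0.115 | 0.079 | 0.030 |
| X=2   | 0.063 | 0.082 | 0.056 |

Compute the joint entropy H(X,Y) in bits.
2.9410 bits

H(X,Y) = -Σ_{x,y} P(x,y) log₂ P(x,y). Per-cell terms -P(x,y)·log₂P(x,y):
  X=0: 0.47119, 0.41311, 0.47678
  X=1: 0.35883, 0.28930, 0.15177
  X=2: 0.25128, 0.29588, 0.23287
Sum of the 9 terms: H(X,Y) = 2.9410 bits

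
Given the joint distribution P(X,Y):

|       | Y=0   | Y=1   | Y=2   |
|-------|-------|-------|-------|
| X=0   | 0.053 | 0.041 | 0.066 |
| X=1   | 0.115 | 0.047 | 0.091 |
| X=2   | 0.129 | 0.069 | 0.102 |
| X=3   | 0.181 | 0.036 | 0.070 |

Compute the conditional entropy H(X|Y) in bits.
1.9292 bits

H(X|Y) = H(X,Y) - H(Y)

H(X,Y) = -Σ_{x,y} P(x,y) log₂ P(x,y). Per-cell terms -P(x,y)·log₂P(x,y):
  X=0: 0.224607, 0.188938, 0.258812
  X=1: 0.358834, 0.207326, 0.314677
  X=2: 0.381138, 0.266151, 0.335923
  X=3: 0.446335, 0.172651, 0.268555
Sum of the 12 terms: H(X,Y) = 3.42395 bits

Marginal of Y (column sums):
  P(Y=0) = 0.053 + 0.115 + 0.129 + 0.181 = 0.478
  P(Y=1) = 0.041 + 0.047 + 0.069 + 0.036 = 0.193
  P(Y=2) = 0.066 + 0.091 + 0.102 + 0.070 = 0.329
H(Y) = -[0.478·log₂(0.478) + 0.193·log₂(0.193) + 0.329·log₂(0.329)]
  = 0.509031 + 0.458052 + 0.527664 = 1.49475 bits

H(X|Y) = H(X,Y) - H(Y) = 3.42395 - 1.49475 = 1.9292 bits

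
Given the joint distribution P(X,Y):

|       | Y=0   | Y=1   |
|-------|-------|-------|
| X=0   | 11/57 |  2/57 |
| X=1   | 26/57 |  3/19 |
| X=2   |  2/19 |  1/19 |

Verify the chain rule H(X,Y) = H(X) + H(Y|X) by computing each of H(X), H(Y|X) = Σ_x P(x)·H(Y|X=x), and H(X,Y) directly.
H(X) = 1.3389 bits, H(Y|X) = 0.7912 bits, H(X,Y) = 2.1301 bits

Marginal of X (row sums):
  P(X=0) = 11/57 + 2/57 = 13/57
  P(X=1) = 26/57 + 3/19 = 35/57
  P(X=2) = 2/19 + 1/19 = 3/19
H(X) = -[(13/57)·log₂(13/57) + (35/57)·log₂(35/57) + (3/19)·log₂(3/19)]
  = 0.48635 + 0.43204 + 0.42047 = 1.3389 bits

H(Y|X) = Σ_x P(x)·H(Y|X=x):
  X=0: P(X=0) = 13/57, P(Y|X=0) = (11/13, 2/13) → H(Y|X=0) = 0.61938
  X=1: P(X=1) = 35/57, P(Y|X=1) = (26/35, 9/35) → H(Y|X=1) = 0.82240
  X=2: P(X=2) = 3/19, P(Y|X=2) = (2/3, 1/3) → H(Y|X=2) = 0.91830
H(Y|X) = (13/57)·0.61938 + (35/57)·0.82240 + (3/19)·0.91830 = 0.7912 bits

H(X,Y) = -Σ_{x,y} P(x,y) log₂ P(x,y). Per-cell terms -P(x,y)·log₂P(x,y):
  X=0: 0.45804, 0.16958
  X=1: 0.51656, 0.42047
  X=2: 0.34189, 0.22358
Sum of the 6 terms: H(X,Y) = 2.1301 bits

Chain rule check:
  H(X) + H(Y|X) = 1.3389 + 0.7912 = 2.1301 bits
  H(X,Y) = 2.1301 bits
✓ Chain rule verified.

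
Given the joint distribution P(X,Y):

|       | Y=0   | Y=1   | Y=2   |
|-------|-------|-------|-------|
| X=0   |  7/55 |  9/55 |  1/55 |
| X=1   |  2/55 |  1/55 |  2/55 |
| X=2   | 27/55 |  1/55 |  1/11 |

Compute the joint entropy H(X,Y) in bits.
2.2873 bits

H(X,Y) = -Σ_{x,y} P(x,y) log₂ P(x,y). Per-cell terms -P(x,y)·log₂P(x,y):
  X=0: 0.3785, 0.4273, 0.1051
  X=1: 0.1739, 0.1051, 0.1739
  X=2: 0.5039, 0.1051, 0.3145
Sum of the 9 terms: H(X,Y) = 2.2873 bits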